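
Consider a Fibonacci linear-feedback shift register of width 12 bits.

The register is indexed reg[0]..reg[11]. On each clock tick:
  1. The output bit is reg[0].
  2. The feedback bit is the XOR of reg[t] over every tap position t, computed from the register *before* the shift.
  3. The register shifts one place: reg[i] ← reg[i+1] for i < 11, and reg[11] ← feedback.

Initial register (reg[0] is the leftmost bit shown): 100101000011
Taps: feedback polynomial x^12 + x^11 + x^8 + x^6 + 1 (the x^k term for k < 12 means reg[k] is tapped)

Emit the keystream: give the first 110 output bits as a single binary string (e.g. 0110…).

10010100001100110010100111110011101100110111111000110111100001100000000001000110010100000011101110011000011010

tick  register→output (feedback)
  0  100101000011→1 (0)
  1  001010000110→0 (0)
  2  010100001100→0 (1)
  3  101000011001→1 (1)
  4  010000110011→0 (0)
  5  100001100110→1 (0)
  6  000011001100→0 (1)
  7  000110011001→0 (0)
  8  001100110010→0 (1)
  9  011001100101→0 (0)
 10  110011001010→1 (0)
 11  100110010100→1 (1)
 12  001100101001→0 (1)
 13  011001010011→0 (1)
 14  110010100111→1 (1)
 15  100101001111→1 (1)
 16  001010011111→0 (0)
 17  010100111110→0 (0)
 18  101001111100→1 (1)
 19  010011111001→0 (1)
 20  100111110011→1 (1)
 21  001111100111→0 (0)
 22  011111001110→0 (1)
 23  111110011101→1 (1)
 24  111100111011→1 (0)
 25  111001110110→1 (0)
 26  110011101100→1 (1)
 27  100111011001→1 (1)
 28  001110110011→0 (0)
 29  011101100110→0 (1)
 30  111011001101→1 (1)
 31  110110011011→1 (1)
 32  101100110111→1 (1)
 33  011001101111→0 (1)
 34  110011011111→1 (1)
 35  100110111111→1 (0)
 36  001101111110→0 (0)
 37  011011111100→0 (0)
 38  110111111000→1 (1)
 39  101111110001→1 (1)
 40  011111100011→0 (0)
 41  111111000110→1 (1)
 42  111110001101→1 (1)
 43  111100011011→1 (1)
 44  111000110111→1 (1)
 45  110001101111→1 (0)
 46  100011011110→1 (0)
 47  000110111100→0 (0)
 48  001101111000→0 (0)
 49  011011110000→0 (1)
 50  110111100001→1 (1)
 51  101111000011→1 (0)
 52  011110000110→0 (0)
 53  111100001100→1 (0)
 54  111000011000→1 (0)
 55  110000110000→1 (0)
 56  100001100000→1 (0)
 57  000011000000→0 (0)
 58  000110000000→0 (0)
 59  001100000000→0 (0)
 60  011000000000→0 (0)
 61  110000000000→1 (1)
 62  100000000001→1 (0)
 63  000000000010→0 (0)
 64  000000000100→0 (0)
 65  000000001000→0 (1)
 66  000000010001→0 (1)
 67  000000100011→0 (0)
 68  000001000110→0 (0)
 69  000010001100→0 (1)
 70  000100011001→0 (0)
 71  001000110010→0 (1)
 72  010001100101→0 (0)
 73  100011001010→1 (0)
 74  000110010100→0 (0)
 75  001100101000→0 (0)
 76  011001010000→0 (0)
 77  110010100000→1 (0)
 78  100101000000→1 (1)
 79  001010000001→0 (1)
 80  010100000011→0 (1)
 81  101000000111→1 (0)
 82  010000001110→0 (1)
 83  100000011101→1 (1)
 84  000000111011→0 (1)
 85  000001110111→0 (0)
 86  000011101110→0 (0)
 87  000111011100→0 (1)
 88  001110111001→0 (1)
 89  011101110011→0 (0)
 90  111011100110→1 (0)
 91  110111001100→1 (0)
 92  101110011000→1 (0)
 93  011100110000→0 (1)
 94  111001100001→1 (1)
 95  110011000011→1 (0)
 96  100110000110→1 (1)
 97  001100001101→0 (0)
 98  011000011010→0 (1)
 99  110000110101→1 (1)
100  100001101011→1 (0)
101  000011010110→0 (0)
102  000110101100→0 (0)
103  001101011000→0 (1)
104  011010110001→0 (0)
105  110101100010→1 (0)
106  101011000100→1 (1)
107  010110001001→0 (0)
108  101100010010→1 (1)
109  011000100101→0 (0)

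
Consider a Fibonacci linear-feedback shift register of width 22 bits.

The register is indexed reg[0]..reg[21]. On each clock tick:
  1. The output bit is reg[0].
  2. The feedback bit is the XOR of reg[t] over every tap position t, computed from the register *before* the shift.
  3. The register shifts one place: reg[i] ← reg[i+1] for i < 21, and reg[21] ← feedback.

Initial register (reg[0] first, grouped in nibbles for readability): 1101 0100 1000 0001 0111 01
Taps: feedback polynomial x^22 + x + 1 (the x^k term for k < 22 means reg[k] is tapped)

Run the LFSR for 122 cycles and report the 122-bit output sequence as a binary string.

tick  register→output (feedback)
  0  1101010010000001011101→1 (0)
  1  1010100100000010111010→1 (1)
  2  0101001000000101110101→0 (1)
  3  1010010000001011101011→1 (1)
  4  0100100000010111010111→0 (1)
  5  1001000000101110101111→1 (1)
  6  0010000001011101011111→0 (0)
  7  0100000010111010111110→0 (1)
  8  1000000101110101111101→1 (1)
  9  0000001011101011111011→0 (0)
 10  0000010111010111110110→0 (0)
 11  0000101110101111101100→0 (0)
 12  0001011101011111011000→0 (0)
 13  0010111010111110110000→0 (0)
 14  0101110101111101100000→0 (1)
 15  1011101011111011000001→1 (1)
 16  0111010111110110000011→0 (1)
 17  1110101111101100000111→1 (0)
 18  1101011111011000001110→1 (0)
 19  1010111110110000011100→1 (1)
 20  0101111101100000111001→0 (1)
 21  1011111011000001110011→1 (1)
 22  0111110110000011100111→0 (1)
 23  1111101100000111001111→1 (0)
 24  1111011000001110011110→1 (0)
 25  1110110000011100111100→1 (0)
 26  1101100000111001111000→1 (0)
 27  1011000001110011110000→1 (1)
 28  0110000011100111100001→0 (1)
 29  1100000111001111000011→1 (0)
 30  1000001110011110000110→1 (1)
 31  0000011100111100001101→0 (0)
 32  0000111001111000011010→0 (0)
 33  0001110011110000110100→0 (0)
 34  0011100111100001101000→0 (0)
 35  0111001111000011010000→0 (1)
 36  1110011110000110100001→1 (0)
 37  1100111100001101000010→1 (0)
 38  1001111000011010000100→1 (1)
 39  0011110000110100001001→0 (0)
 40  0111100001101000010010→0 (1)
 41  1111000011010000100101→1 (0)
 42  1110000110100001001010→1 (0)
 43  1100001101000010010100→1 (0)
 44  1000011010000100101000→1 (1)
 45  0000110100001001010001→0 (0)
 46  0001101000010010100010→0 (0)
 47  0011010000100101000100→0 (0)
 48  0110100001001010001000→0 (1)
 49  1101000010010100010001→1 (0)
 50  1010000100101000100010→1 (1)
 51  0100001001010001000101→0 (1)
 52  1000010010100010001011→1 (1)
 53  0000100101000100010111→0 (0)
 54  0001001010001000101110→0 (0)
 55  0010010100010001011100→0 (0)
 56  0100101000100010111000→0 (1)
 57  1001010001000101110001→1 (1)
 58  0010100010001011100011→0 (0)
 59  0101000100010111000110→0 (1)
 60  1010001000101110001101→1 (1)
 61  0100010001011100011011→0 (1)
 62  1000100010111000110111→1 (1)
 63  0001000101110001101111→0 (0)
 64  0010001011100011011110→0 (0)
 65  0100010111000110111100→0 (1)
 66  1000101110001101111001→1 (1)
 67  0001011100011011110011→0 (0)
 68  0010111000110111100110→0 (0)
 69  0101110001101111001100→0 (1)
 70  1011100011011110011001→1 (1)
 71  0111000110111100110011→0 (1)
 72  1110001101111001100111→1 (0)
 73  1100011011110011001110→1 (0)
 74  1000110111100110011100→1 (1)
 75  0001101111001100111001→0 (0)
 76  0011011110011001110010→0 (0)
 77  0110111100110011100100→0 (1)
 78  1101111001100111001001→1 (0)
 79  1011110011001110010010→1 (1)
 80  0111100110011100100101→0 (1)
 81  1111001100111001001011→1 (0)
 82  1110011001110010010110→1 (0)
 83  1100110011100100101100→1 (0)
 84  1001100111001001011000→1 (1)
 85  0011001110010010110001→0 (0)
 86  0110011100100101100010→0 (1)
 87  1100111001001011000101→1 (0)
 88  1001110010010110001010→1 (1)
 89  0011100100101100010101→0 (0)
 90  0111001001011000101010→0 (1)
 91  1110010010110001010101→1 (0)
 92  1100100101100010101010→1 (0)
 93  1001001011000101010100→1 (1)
 94  0010010110001010101001→0 (0)
 95  0100101100010101010010→0 (1)
 96  1001011000101010100101→1 (1)
 97  0010110001010101001011→0 (0)
 98  0101100010101010010110→0 (1)
 99  1011000101010100101101→1 (1)
100  0110001010101001011011→0 (1)
101  1100010101010010110111→1 (0)
102  1000101010100101101110→1 (1)
103  0001010101001011011101→0 (0)
104  0010101010010110111010→0 (0)
105  0101010100101101110100→0 (1)
106  1010101001011011101001→1 (1)
107  0101010010110111010011→0 (1)
108  1010100101101110100111→1 (1)
109  0101001011011101001111→0 (1)
110  1010010110111010011111→1 (1)
111  0100101101110100111111→0 (1)
112  1001011011101001111111→1 (1)
113  0010110111010011111111→0 (0)
114  0101101110100111111110→0 (1)
115  1011011101001111111101→1 (1)
116  0110111010011111111011→0 (1)
117  1101110100111111110111→1 (0)
118  1011101001111111101110→1 (1)
119  0111010011111111011101→0 (1)
120  1110100111111110111011→1 (0)
121  1101001111111101110110→1 (0)

11010100100000010111010111110110000011100111100001101000010010100010001011100011011110011001110010010110001010101001011011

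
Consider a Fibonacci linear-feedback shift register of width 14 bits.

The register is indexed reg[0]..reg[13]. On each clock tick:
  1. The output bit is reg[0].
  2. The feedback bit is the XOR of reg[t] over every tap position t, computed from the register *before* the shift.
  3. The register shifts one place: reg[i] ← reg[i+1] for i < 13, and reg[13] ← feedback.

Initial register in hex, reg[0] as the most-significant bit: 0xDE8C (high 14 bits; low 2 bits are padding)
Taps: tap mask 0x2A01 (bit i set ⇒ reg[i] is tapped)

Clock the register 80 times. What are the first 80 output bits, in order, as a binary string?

11011110100011001111110001101001000100100101011111110000100011000011100010111100

step | reg (before) | out | fb
   0 | 11011110100011 | 1 | 0
   1 | 10111101000110 | 1 | 0
   2 | 01111010001100 | 0 | 1
   3 | 11110100011001 | 1 | 1
   4 | 11101000110011 | 1 | 1
   5 | 11010001100111 | 1 | 1
   6 | 10100011001111 | 1 | 1
   7 | 01000110011111 | 0 | 1
   8 | 10001100111111 | 1 | 0
   9 | 00011001111110 | 0 | 0
  10 | 00110011111100 | 0 | 0
  11 | 01100111111000 | 0 | 1
  12 | 11001111110001 | 1 | 1
  13 | 10011111100011 | 1 | 0
  14 | 00111111000110 | 0 | 1
  15 | 01111110001101 | 0 | 0
  16 | 11111100011010 | 1 | 0
  17 | 11111000110100 | 1 | 1
  18 | 11110001101001 | 1 | 0
  19 | 11100011010010 | 1 | 0
  20 | 11000110100100 | 1 | 0
  21 | 10001101001000 | 1 | 1
  22 | 00011010010001 | 0 | 0
  23 | 00110100100010 | 0 | 0
  24 | 01101001000100 | 0 | 1
  25 | 11010010001001 | 1 | 0
  26 | 10100100010010 | 1 | 0
  27 | 01001000100100 | 0 | 1
  28 | 10010001001001 | 1 | 0
  29 | 00100010010010 | 0 | 1
  30 | 01000100100101 | 0 | 0
  31 | 10001001001010 | 1 | 1
  32 | 00010010010101 | 0 | 1
  33 | 00100100101011 | 0 | 1
  34 | 01001001010111 | 0 | 1
  35 | 10010010101111 | 1 | 1
  36 | 00100101011111 | 0 | 1
  37 | 01001010111111 | 0 | 1
  38 | 10010101111111 | 1 | 0
  39 | 00101011111110 | 0 | 0
  40 | 01010111111100 | 0 | 0
  41 | 10101111111000 | 1 | 0
  42 | 01011111110000 | 0 | 1
  43 | 10111111100001 | 1 | 0
  44 | 01111111000010 | 0 | 0
  45 | 11111110000100 | 1 | 0
  46 | 11111100001000 | 1 | 1
  47 | 11111000010001 | 1 | 1
  48 | 11110000100011 | 1 | 0
  49 | 11100001000110 | 1 | 0
  50 | 11000010001100 | 1 | 0
  51 | 10000100011000 | 1 | 0
  52 | 00001000110000 | 0 | 1
  53 | 00010001100001 | 0 | 1
  54 | 00100011000011 | 0 | 1
  55 | 01000110000111 | 0 | 0
  56 | 10001100001110 | 1 | 0
  57 | 00011000011100 | 0 | 0
  58 | 00110000111000 | 0 | 1
  59 | 01100001110001 | 0 | 0
  60 | 11000011100010 | 1 | 1
  61 | 10000111000101 | 1 | 1
  62 | 00001110001011 | 0 | 1
  63 | 00011100010111 | 0 | 1
  64 | 00111000101111 | 0 | 0
  65 | 01110001011110 | 0 | 0
  66 | 11100010111100 | 1 | 1
  67 | 11000101111001 | 1 | 1
  68 | 10001011110011 | 1 | 1
  69 | 00010111100111 | 0 | 0
  70 | 00101111001110 | 0 | 1
  71 | 01011110011101 | 0 | 1
  72 | 10111100111011 | 1 | 1
  73 | 01111001110111 | 0 | 1
  74 | 11110011101111 | 1 | 1
  75 | 11100111011111 | 1 | 0
  76 | 11001110111110 | 1 | 1
  77 | 10011101111101 | 1 | 0
  78 | 00111011111010 | 0 | 1
  79 | 01110111110101 | 0 | 1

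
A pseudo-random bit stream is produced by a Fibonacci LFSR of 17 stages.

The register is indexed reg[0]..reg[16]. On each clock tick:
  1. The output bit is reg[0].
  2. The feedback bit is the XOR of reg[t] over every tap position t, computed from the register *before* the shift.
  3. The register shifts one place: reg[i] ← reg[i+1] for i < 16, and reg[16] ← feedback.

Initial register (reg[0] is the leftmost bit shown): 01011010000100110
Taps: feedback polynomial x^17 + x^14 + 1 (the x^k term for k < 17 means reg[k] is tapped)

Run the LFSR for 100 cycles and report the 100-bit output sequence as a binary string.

tick  register→output (feedback)
  0  01011010000100110→0 (1)
  1  10110100001001101→1 (0)
  2  01101000010011010→0 (0)
  3  11010000100110100→1 (0)
  4  10100001001101000→1 (1)
  5  01000010011010001→0 (0)
  6  10000100110100010→1 (1)
  7  00001001101000101→0 (1)
  8  00010011010001011→0 (0)
  9  00100110100010110→0 (1)
 10  01001101000101101→0 (1)
 11  10011010001011011→1 (1)
 12  00110100010110111→0 (1)
 13  01101000101101111→0 (1)
 14  11010001011011111→1 (0)
 15  10100010110111110→1 (0)
 16  01000101101111100→0 (1)
 17  10001011011111001→1 (1)
 18  00010110111110011→0 (0)
 19  00101101111100110→0 (1)
 20  01011011111001101→0 (1)
 21  10110111110011011→1 (1)
 22  01101111100110111→0 (1)
 23  11011111001101111→1 (0)
 24  10111110011011110→1 (0)
 25  01111100110111100→0 (1)
 26  11111001101111001→1 (1)
 27  11110011011110011→1 (1)
 28  11100110111100111→1 (0)
 29  11001101111001110→1 (0)
 30  10011011110011100→1 (0)
 31  00110111100111000→0 (0)
 32  01101111001110000→0 (0)
 33  11011110011100000→1 (1)
 34  10111100111000001→1 (1)
 35  01111001110000011→0 (0)
 36  11110011100000110→1 (0)
 37  11100111000001100→1 (0)
 38  11001110000011000→1 (1)
 39  10011100000110001→1 (1)
 40  00111000001100011→0 (0)
 41  01110000011000110→0 (1)
 42  11100000110001101→1 (0)
 43  11000001100011010→1 (1)
 44  10000011000110101→1 (0)
 45  00000110001101010→0 (0)
 46  00001100011010100→0 (1)
 47  00011000110101001→0 (0)
 48  00110001101010010→0 (0)
 49  01100011010100100→0 (1)
 50  11000110101001001→1 (1)
 51  10001101010010011→1 (1)
 52  00011010100100111→0 (1)
 53  00110101001001111→0 (1)
 54  01101010010011111→0 (1)
 55  11010100100111111→1 (0)
 56  10101001001111110→1 (0)
 57  01010010011111100→0 (1)
 58  10100100111111001→1 (1)
 59  01001001111110011→0 (0)
 60  10010011111100110→1 (0)
 61  00100111111001100→0 (1)
 62  01001111110011001→0 (0)
 63  10011111100110010→1 (1)
 64  00111111001100101→0 (1)
 65  01111110011001011→0 (0)
 66  11111100110010110→1 (0)
 67  11111001100101100→1 (0)
 68  11110011001011000→1 (1)
 69  11100110010110001→1 (1)
 70  11001100101100011→1 (1)
 71  10011001011000111→1 (0)
 72  00110010110001110→0 (1)
 73  01100101100011101→0 (1)
 74  11001011000111011→1 (1)
 75  10010110001110111→1 (0)
 76  00101100011101110→0 (1)
 77  01011000111011101→0 (1)
 78  10110001110111011→1 (1)
 79  01100011101110111→0 (1)
 80  11000111011101111→1 (0)
 81  10001110111011110→1 (0)
 82  00011101110111100→0 (1)
 83  00111011101111001→0 (0)
 84  01110111011110010→0 (0)
 85  11101110111100100→1 (0)
 86  11011101111001000→1 (1)
 87  10111011110010001→1 (1)
 88  01110111100100011→0 (0)
 89  11101111001000110→1 (0)
 90  11011110010001100→1 (0)
 91  10111100100011000→1 (1)
 92  01111001000110001→0 (0)
 93  11110010001100010→1 (1)
 94  11100100011000101→1 (0)
 95  11001000110001010→1 (1)
 96  10010001100010101→1 (0)
 97  00100011000101010→0 (0)
 98  01000110001010100→0 (1)
 99  10001100010101001→1 (1)

0101101000010011010001011011111001101111001110000011000110101001001111110011001011000111011101111001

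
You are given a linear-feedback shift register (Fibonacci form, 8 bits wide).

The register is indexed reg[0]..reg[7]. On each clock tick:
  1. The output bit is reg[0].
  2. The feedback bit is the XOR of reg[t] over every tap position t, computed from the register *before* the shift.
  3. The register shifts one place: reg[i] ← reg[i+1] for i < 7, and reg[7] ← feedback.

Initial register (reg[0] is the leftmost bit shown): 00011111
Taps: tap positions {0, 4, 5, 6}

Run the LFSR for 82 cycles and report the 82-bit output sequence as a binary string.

k : reg_k → out_k, fb_k
0: 00011111 → 0, fb=1
1: 00111111 → 0, fb=1
2: 01111111 → 0, fb=1
3: 11111111 → 1, fb=0
4: 11111110 → 1, fb=0
5: 11111100 → 1, fb=1
6: 11111001 → 1, fb=0
7: 11110010 → 1, fb=0
8: 11100100 → 1, fb=0
9: 11001000 → 1, fb=0
10: 10010000 → 1, fb=1
11: 00100001 → 0, fb=0
12: 01000010 → 0, fb=1
13: 10000101 → 1, fb=0
14: 00001010 → 0, fb=0
15: 00010100 → 0, fb=1
16: 00101001 → 0, fb=1
17: 01010011 → 0, fb=1
18: 10100111 → 1, fb=1
19: 01001111 → 0, fb=1
20: 10011111 → 1, fb=0
21: 00111110 → 0, fb=1
22: 01111101 → 0, fb=0
23: 11111010 → 1, fb=1
24: 11110101 → 1, fb=0
25: 11101010 → 1, fb=1
26: 11010101 → 1, fb=0
27: 10101010 → 1, fb=1
28: 01010101 → 0, fb=1
29: 10101011 → 1, fb=1
30: 01010111 → 0, fb=0
31: 10101110 → 1, fb=0
32: 01011100 → 0, fb=0
33: 10111000 → 1, fb=0
34: 01110000 → 0, fb=0
35: 11100000 → 1, fb=1
36: 11000001 → 1, fb=1
37: 10000011 → 1, fb=0
38: 00000110 → 0, fb=0
39: 00001100 → 0, fb=0
40: 00011000 → 0, fb=1
41: 00110001 → 0, fb=0
42: 01100010 → 0, fb=1
43: 11000101 → 1, fb=0
44: 10001010 → 1, fb=1
45: 00010101 → 0, fb=1
46: 00101011 → 0, fb=0
47: 01010110 → 0, fb=0
48: 10101100 → 1, fb=1
49: 01011001 → 0, fb=1
50: 10110011 → 1, fb=0
51: 01100110 → 0, fb=0
52: 11001100 → 1, fb=1
53: 10011001 → 1, fb=0
54: 00110010 → 0, fb=1
55: 01100101 → 0, fb=1
56: 11001011 → 1, fb=1
57: 10010111 → 1, fb=1
58: 00101111 → 0, fb=1
59: 01011111 → 0, fb=1
60: 10111111 → 1, fb=0
61: 01111110 → 0, fb=1
62: 11111101 → 1, fb=1
63: 11111011 → 1, fb=1
64: 11110111 → 1, fb=1
65: 11101111 → 1, fb=0
66: 11011110 → 1, fb=0
67: 10111100 → 1, fb=1
68: 01111001 → 0, fb=1
69: 11110011 → 1, fb=0
70: 11100110 → 1, fb=1
71: 11001101 → 1, fb=1
72: 10011011 → 1, fb=1
73: 00110111 → 0, fb=0
74: 01101110 → 0, fb=1
75: 11011101 → 1, fb=1
76: 10111011 → 1, fb=1
77: 01110111 → 0, fb=0
78: 11101110 → 1, fb=0
79: 11011100 → 1, fb=1
80: 10111001 → 1, fb=0
81: 01110010 → 0, fb=1

0001111111100100001010011111010101011100000110001010110011001011111101111001101110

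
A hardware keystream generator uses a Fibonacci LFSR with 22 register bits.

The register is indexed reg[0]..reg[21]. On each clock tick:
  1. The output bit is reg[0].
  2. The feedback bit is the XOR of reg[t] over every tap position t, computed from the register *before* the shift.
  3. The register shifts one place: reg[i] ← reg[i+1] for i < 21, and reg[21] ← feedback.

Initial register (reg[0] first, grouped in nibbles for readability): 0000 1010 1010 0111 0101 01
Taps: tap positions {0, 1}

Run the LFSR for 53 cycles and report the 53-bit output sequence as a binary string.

00001010101001110101010001111111101001111111001000000

step | reg (before) | out | fb
   0 | 0000101010100111010101 | 0 | 0
   1 | 0001010101001110101010 | 0 | 0
   2 | 0010101010011101010100 | 0 | 0
   3 | 0101010100111010101000 | 0 | 1
   4 | 1010101001110101010001 | 1 | 1
   5 | 0101010011101010100011 | 0 | 1
   6 | 1010100111010101000111 | 1 | 1
   7 | 0101001110101010001111 | 0 | 1
   8 | 1010011101010100011111 | 1 | 1
   9 | 0100111010101000111111 | 0 | 1
  10 | 1001110101010001111111 | 1 | 1
  11 | 0011101010100011111111 | 0 | 0
  12 | 0111010101000111111110 | 0 | 1
  13 | 1110101010001111111101 | 1 | 0
  14 | 1101010100011111111010 | 1 | 0
  15 | 1010101000111111110100 | 1 | 1
  16 | 0101010001111111101001 | 0 | 1
  17 | 1010100011111111010011 | 1 | 1
  18 | 0101000111111110100111 | 0 | 1
  19 | 1010001111111101001111 | 1 | 1
  20 | 0100011111111010011111 | 0 | 1
  21 | 1000111111110100111111 | 1 | 1
  22 | 0001111111101001111111 | 0 | 0
  23 | 0011111111010011111110 | 0 | 0
  24 | 0111111110100111111100 | 0 | 1
  25 | 1111111101001111111001 | 1 | 0
  26 | 1111111010011111110010 | 1 | 0
  27 | 1111110100111111100100 | 1 | 0
  28 | 1111101001111111001000 | 1 | 0
  29 | 1111010011111110010000 | 1 | 0
  30 | 1110100111111100100000 | 1 | 0
  31 | 1101001111111001000000 | 1 | 0
  32 | 1010011111110010000000 | 1 | 1
  33 | 0100111111100100000001 | 0 | 1
  34 | 1001111111001000000011 | 1 | 1
  35 | 0011111110010000000111 | 0 | 0
  36 | 0111111100100000001110 | 0 | 1
  37 | 1111111001000000011101 | 1 | 0
  38 | 1111110010000000111010 | 1 | 0
  39 | 1111100100000001110100 | 1 | 0
  40 | 1111001000000011101000 | 1 | 0
  41 | 1110010000000111010000 | 1 | 0
  42 | 1100100000001110100000 | 1 | 0
  43 | 1001000000011101000000 | 1 | 1
  44 | 0010000000111010000001 | 0 | 0
  45 | 0100000001110100000010 | 0 | 1
  46 | 1000000011101000000101 | 1 | 1
  47 | 0000000111010000001011 | 0 | 0
  48 | 0000001110100000010110 | 0 | 0
  49 | 0000011101000000101100 | 0 | 0
  50 | 0000111010000001011000 | 0 | 0
  51 | 0001110100000010110000 | 0 | 0
  52 | 0011101000000101100000 | 0 | 0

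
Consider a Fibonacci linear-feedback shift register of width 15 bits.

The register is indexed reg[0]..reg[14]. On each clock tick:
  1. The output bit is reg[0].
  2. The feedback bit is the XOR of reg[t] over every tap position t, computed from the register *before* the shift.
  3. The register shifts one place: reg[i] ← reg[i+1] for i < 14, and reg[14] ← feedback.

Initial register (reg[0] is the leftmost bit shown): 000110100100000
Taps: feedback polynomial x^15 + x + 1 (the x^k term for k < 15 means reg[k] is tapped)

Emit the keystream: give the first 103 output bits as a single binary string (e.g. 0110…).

tick  register→output (feedback)
  0  000110100100000→0 (0)
  1  001101001000000→0 (0)
  2  011010010000000→0 (1)
  3  110100100000001→1 (0)
  4  101001000000010→1 (1)
  5  010010000000101→0 (1)
  6  100100000001011→1 (1)
  7  001000000010111→0 (0)
  8  010000000101110→0 (1)
  9  100000001011101→1 (1)
 10  000000010111011→0 (0)
 11  000000101110110→0 (0)
 12  000001011101100→0 (0)
 13  000010111011000→0 (0)
 14  000101110110000→0 (0)
 15  001011101100000→0 (0)
 16  010111011000000→0 (1)
 17  101110110000001→1 (1)
 18  011101100000011→0 (1)
 19  111011000000111→1 (0)
 20  110110000001110→1 (0)
 21  101100000011100→1 (1)
 22  011000000111001→0 (1)
 23  110000001110011→1 (0)
 24  100000011100110→1 (1)
 25  000000111001101→0 (0)
 26  000001110011010→0 (0)
 27  000011100110100→0 (0)
 28  000111001101000→0 (0)
 29  001110011010000→0 (0)
 30  011100110100000→0 (1)
 31  111001101000001→1 (0)
 32  110011010000010→1 (0)
 33  100110100000100→1 (1)
 34  001101000001001→0 (0)
 35  011010000010010→0 (1)
 36  110100000100101→1 (0)
 37  101000001001010→1 (1)
 38  010000010010101→0 (1)
 39  100000100101011→1 (1)
 40  000001001010111→0 (0)
 41  000010010101110→0 (0)
 42  000100101011100→0 (0)
 43  001001010111000→0 (0)
 44  010010101110000→0 (1)
 45  100101011100001→1 (1)
 46  001010111000011→0 (0)
 47  010101110000110→0 (1)
 48  101011100001101→1 (1)
 49  010111000011011→0 (1)
 50  101110000110111→1 (1)
 51  011100001101111→0 (1)
 52  111000011011111→1 (0)
 53  110000110111110→1 (0)
 54  100001101111100→1 (1)
 55  000011011111001→0 (0)
 56  000110111110010→0 (0)
 57  001101111100100→0 (0)
 58  011011111001000→0 (1)
 59  110111110010001→1 (0)
 60  101111100100010→1 (1)
 61  011111001000101→0 (1)
 62  111110010001011→1 (0)
 63  111100100010110→1 (0)
 64  111001000101100→1 (0)
 65  110010001011000→1 (0)
 66  100100010110000→1 (1)
 67  001000101100001→0 (0)
 68  010001011000010→0 (1)
 69  100010110000101→1 (1)
 70  000101100001011→0 (0)
 71  001011000010110→0 (0)
 72  010110000101100→0 (1)
 73  101100001011001→1 (1)
 74  011000010110011→0 (1)
 75  110000101100111→1 (0)
 76  100001011001110→1 (1)
 77  000010110011101→0 (0)
 78  000101100111010→0 (0)
 79  001011001110100→0 (0)
 80  010110011101000→0 (1)
 81  101100111010001→1 (1)
 82  011001110100011→0 (1)
 83  110011101000111→1 (0)
 84  100111010001110→1 (1)
 85  001110100011101→0 (0)
 86  011101000111010→0 (1)
 87  111010001110101→1 (0)
 88  110100011101010→1 (0)
 89  101000111010100→1 (1)
 90  010001110101001→0 (1)
 91  100011101010011→1 (1)
 92  000111010100111→0 (0)
 93  001110101001110→0 (0)
 94  011101010011100→0 (1)
 95  111010100111001→1 (0)
 96  110101001110010→1 (0)
 97  101010011100100→1 (1)
 98  010100111001001→0 (1)
 99  101001110010011→1 (1)
100  010011100100111→0 (1)
101  100111001001111→1 (1)
102  001110010011111→0 (0)

0001101001000000010111011000000111001101000001001010111000011011111001000101100001011001110100011101010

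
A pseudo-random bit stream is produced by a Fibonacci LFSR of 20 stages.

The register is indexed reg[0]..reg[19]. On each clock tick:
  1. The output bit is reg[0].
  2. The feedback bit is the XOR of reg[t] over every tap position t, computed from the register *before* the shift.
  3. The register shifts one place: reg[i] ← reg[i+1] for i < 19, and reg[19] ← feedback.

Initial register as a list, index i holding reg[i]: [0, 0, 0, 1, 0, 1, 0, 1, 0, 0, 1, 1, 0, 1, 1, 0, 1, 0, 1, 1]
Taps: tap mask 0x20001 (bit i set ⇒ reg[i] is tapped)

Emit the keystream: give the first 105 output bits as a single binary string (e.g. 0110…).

tick  register→output (feedback)
  0  00010101001101101011→0 (0)
  1  00101010011011010110→0 (1)
  2  01010100110110101101→0 (1)
  3  10101001101101011011→1 (1)
  4  01010011011010110111→0 (1)
  5  10100110110101101111→1 (0)
  6  01001101101011011110→0 (1)
  7  10011011010110111101→1 (0)
  8  00110110101101111010→0 (0)
  9  01101101011011110100→0 (1)
 10  11011010110111101001→1 (1)
 11  10110101101111010011→1 (1)
 12  01101011011110100111→0 (1)
 13  11010110111101001111→1 (0)
 14  10101101111010011110→1 (0)
 15  01011011110100111100→0 (1)
 16  10110111101001111001→1 (1)
 17  01101111010011110011→0 (0)
 18  11011110100111100110→1 (0)
 19  10111101001111001100→1 (0)
 20  01111010011110011000→0 (0)
 21  11110100111100110000→1 (1)
 22  11101001111001100001→1 (1)
 23  11010011110011000011→1 (1)
 24  10100111100110000111→1 (0)
 25  01001111001100001110→0 (1)
 26  10011110011000011101→1 (0)
 27  00111100110000111010→0 (0)
 28  01111001100001110100→0 (1)
 29  11110011000011101001→1 (1)
 30  11100110000111010011→1 (1)
 31  11001100001110100111→1 (0)
 32  10011000011101001110→1 (0)
 33  00110000111010011100→0 (1)
 34  01100001110100111001→0 (0)
 35  11000011101001110010→1 (1)
 36  10000111010011100101→1 (0)
 37  00001110100111001010→0 (0)
 38  00011101001110010100→0 (1)
 39  00111010011100101001→0 (0)
 40  01110100111001010010→0 (0)
 41  11101001110010100100→1 (0)
 42  11010011100101001000→1 (1)
 43  10100111001010010001→1 (1)
 44  01001110010100100011→0 (0)
 45  10011100101001000110→1 (0)
 46  00111001010010001100→0 (1)
 47  01110010100100011001→0 (0)
 48  11100101001000110010→1 (1)
 49  11001010010001100101→1 (0)
 50  10010100100011001010→1 (1)
 51  00101001000110010101→0 (1)
 52  01010010001100101011→0 (0)
 53  10100100011001010110→1 (0)
 54  01001000110010101100→0 (1)
 55  10010001100101011001→1 (1)
 56  00100011001010110011→0 (0)
 57  01000110010101100110→0 (1)
 58  10001100101011001101→1 (0)
 59  00011001010110011010→0 (0)
 60  00110010101100110100→0 (1)
 61  01100101011001101001→0 (0)
 62  11001010110011010010→1 (1)
 63  10010101100110100101→1 (0)
 64  00101011001101001010→0 (0)
 65  01010110011010010100→0 (1)
 66  10101100110100101001→1 (1)
 67  01011001101001010011→0 (0)
 68  10110011010010100110→1 (0)
 69  01100110100101001100→0 (1)
 70  11001101001010011001→1 (1)
 71  10011010010100110011→1 (1)
 72  00110100101001100111→0 (1)
 73  01101001010011001111→0 (1)
 74  11010010100110011111→1 (0)
 75  10100101001100111110→1 (0)
 76  01001010011001111100→0 (1)
 77  10010100110011111001→1 (1)
 78  00101001100111110011→0 (0)
 79  01010011001111100110→0 (1)
 80  10100110011111001101→1 (0)
 81  01001100111110011010→0 (0)
 82  10011001111100110100→1 (0)
 83  00110011111001101000→0 (0)
 84  01100111110011010000→0 (0)
 85  11001111100110100000→1 (1)
 86  10011111001101000001→1 (1)
 87  00111110011010000011→0 (0)
 88  01111100110100000110→0 (1)
 89  11111001101000001101→1 (0)
 90  11110011010000011010→1 (1)
 91  11100110100000110101→1 (0)
 92  11001101000001101010→1 (1)
 93  10011010000011010101→1 (0)
 94  00110100000110101010→0 (0)
 95  01101000001101010100→0 (1)
 96  11010000011010101001→1 (1)
 97  10100000110101010011→1 (1)
 98  01000001101010100111→0 (1)
 99  10000011010101001111→1 (0)
100  00000110101010011110→0 (1)
101  00001101010100111101→0 (1)
102  00011010101001111011→0 (0)
103  00110101010011110110→0 (1)
104  01101010100111101101→0 (1)

000101010011011010110111101001111001100001110100111001010010001100101011001101001010011001111100110100000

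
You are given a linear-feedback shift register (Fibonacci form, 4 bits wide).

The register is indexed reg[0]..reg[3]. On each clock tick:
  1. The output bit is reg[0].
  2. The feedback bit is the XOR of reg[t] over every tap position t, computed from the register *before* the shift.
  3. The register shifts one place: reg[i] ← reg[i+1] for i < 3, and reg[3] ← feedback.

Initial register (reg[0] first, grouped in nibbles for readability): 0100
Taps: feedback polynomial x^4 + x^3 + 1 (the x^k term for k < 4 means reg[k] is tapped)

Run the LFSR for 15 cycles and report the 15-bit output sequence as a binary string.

tick  register→output (feedback)
  0  0100→0 (0)
  1  1000→1 (1)
  2  0001→0 (1)
  3  0011→0 (1)
  4  0111→0 (1)
  5  1111→1 (0)
  6  1110→1 (1)
  7  1101→1 (0)
  8  1010→1 (1)
  9  0101→0 (1)
 10  1011→1 (0)
 11  0110→0 (0)
 12  1100→1 (1)
 13  1001→1 (0)
 14  0010→0 (0)

010001111010110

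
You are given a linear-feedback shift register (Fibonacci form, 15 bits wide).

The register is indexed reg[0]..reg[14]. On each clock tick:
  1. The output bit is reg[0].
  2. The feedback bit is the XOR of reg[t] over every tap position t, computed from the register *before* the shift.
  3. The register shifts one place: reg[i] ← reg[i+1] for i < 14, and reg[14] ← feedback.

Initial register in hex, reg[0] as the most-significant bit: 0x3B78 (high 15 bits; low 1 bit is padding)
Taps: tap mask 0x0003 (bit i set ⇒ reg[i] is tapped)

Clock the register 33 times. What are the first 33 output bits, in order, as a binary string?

001110110111100010011011000100110

k : reg_k → out_k, fb_k
0: 001110110111100 → 0, fb=0
1: 011101101111000 → 0, fb=1
2: 111011011110001 → 1, fb=0
3: 110110111100010 → 1, fb=0
4: 101101111000100 → 1, fb=1
5: 011011110001001 → 0, fb=1
6: 110111100010011 → 1, fb=0
7: 101111000100110 → 1, fb=1
8: 011110001001101 → 0, fb=1
9: 111100010011011 → 1, fb=0
10: 111000100110110 → 1, fb=0
11: 110001001101100 → 1, fb=0
12: 100010011011000 → 1, fb=1
13: 000100110110001 → 0, fb=0
14: 001001101100010 → 0, fb=0
15: 010011011000100 → 0, fb=1
16: 100110110001001 → 1, fb=1
17: 001101100010011 → 0, fb=0
18: 011011000100110 → 0, fb=1
19: 110110001001101 → 1, fb=0
20: 101100010011010 → 1, fb=1
21: 011000100110101 → 0, fb=1
22: 110001001101011 → 1, fb=0
23: 100010011010110 → 1, fb=1
24: 000100110101101 → 0, fb=0
25: 001001101011010 → 0, fb=0
26: 010011010110100 → 0, fb=1
27: 100110101101001 → 1, fb=1
28: 001101011010011 → 0, fb=0
29: 011010110100110 → 0, fb=1
30: 110101101001101 → 1, fb=0
31: 101011010011010 → 1, fb=1
32: 010110100110101 → 0, fb=1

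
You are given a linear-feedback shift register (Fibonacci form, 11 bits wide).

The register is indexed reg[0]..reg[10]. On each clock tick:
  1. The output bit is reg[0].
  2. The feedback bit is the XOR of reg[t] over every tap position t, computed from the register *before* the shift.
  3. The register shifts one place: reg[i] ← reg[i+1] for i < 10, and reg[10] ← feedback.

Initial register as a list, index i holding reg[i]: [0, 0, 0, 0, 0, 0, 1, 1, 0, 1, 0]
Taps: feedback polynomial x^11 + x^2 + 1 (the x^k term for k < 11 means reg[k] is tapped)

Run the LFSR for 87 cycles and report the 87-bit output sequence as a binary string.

000000110100000111001000110111010111010100010100001010001001000101011010100001100001001

k : reg_k → out_k, fb_k
0: 00000011010 → 0, fb=0
1: 00000110100 → 0, fb=0
2: 00001101000 → 0, fb=0
3: 00011010000 → 0, fb=0
4: 00110100000 → 0, fb=1
5: 01101000001 → 0, fb=1
6: 11010000011 → 1, fb=1
7: 10100000111 → 1, fb=0
8: 01000001110 → 0, fb=0
9: 10000011100 → 1, fb=1
10: 00000111001 → 0, fb=0
11: 00001110010 → 0, fb=0
12: 00011100100 → 0, fb=0
13: 00111001000 → 0, fb=1
14: 01110010001 → 0, fb=1
15: 11100100011 → 1, fb=0
16: 11001000110 → 1, fb=1
17: 10010001101 → 1, fb=1
18: 00100011011 → 0, fb=1
19: 01000110111 → 0, fb=0
20: 10001101110 → 1, fb=1
21: 00011011101 → 0, fb=0
22: 00110111010 → 0, fb=1
23: 01101110101 → 0, fb=1
24: 11011101011 → 1, fb=1
25: 10111010111 → 1, fb=0
26: 01110101110 → 0, fb=1
27: 11101011101 → 1, fb=0
28: 11010111010 → 1, fb=1
29: 10101110101 → 1, fb=0
30: 01011101010 → 0, fb=0
31: 10111010100 → 1, fb=0
32: 01110101000 → 0, fb=1
33: 11101010001 → 1, fb=0
34: 11010100010 → 1, fb=1
35: 10101000101 → 1, fb=0
36: 01010001010 → 0, fb=0
37: 10100010100 → 1, fb=0
38: 01000101000 → 0, fb=0
39: 10001010000 → 1, fb=1
40: 00010100001 → 0, fb=0
41: 00101000010 → 0, fb=1
42: 01010000101 → 0, fb=0
43: 10100001010 → 1, fb=0
44: 01000010100 → 0, fb=0
45: 10000101000 → 1, fb=1
46: 00001010001 → 0, fb=0
47: 00010100010 → 0, fb=0
48: 00101000100 → 0, fb=1
49: 01010001001 → 0, fb=0
50: 10100010010 → 1, fb=0
51: 01000100100 → 0, fb=0
52: 10001001000 → 1, fb=1
53: 00010010001 → 0, fb=0
54: 00100100010 → 0, fb=1
55: 01001000101 → 0, fb=0
56: 10010001010 → 1, fb=1
57: 00100010101 → 0, fb=1
58: 01000101011 → 0, fb=0
59: 10001010110 → 1, fb=1
60: 00010101101 → 0, fb=0
61: 00101011010 → 0, fb=1
62: 01010110101 → 0, fb=0
63: 10101101010 → 1, fb=0
64: 01011010100 → 0, fb=0
65: 10110101000 → 1, fb=0
66: 01101010000 → 0, fb=1
67: 11010100001 → 1, fb=1
68: 10101000011 → 1, fb=0
69: 01010000110 → 0, fb=0
70: 10100001100 → 1, fb=0
71: 01000011000 → 0, fb=0
72: 10000110000 → 1, fb=1
73: 00001100001 → 0, fb=0
74: 00011000010 → 0, fb=0
75: 00110000100 → 0, fb=1
76: 01100001001 → 0, fb=1
77: 11000010011 → 1, fb=1
78: 10000100111 → 1, fb=1
79: 00001001111 → 0, fb=0
80: 00010011110 → 0, fb=0
81: 00100111100 → 0, fb=1
82: 01001111001 → 0, fb=0
83: 10011110010 → 1, fb=1
84: 00111100101 → 0, fb=1
85: 01111001011 → 0, fb=1
86: 11110010111 → 1, fb=0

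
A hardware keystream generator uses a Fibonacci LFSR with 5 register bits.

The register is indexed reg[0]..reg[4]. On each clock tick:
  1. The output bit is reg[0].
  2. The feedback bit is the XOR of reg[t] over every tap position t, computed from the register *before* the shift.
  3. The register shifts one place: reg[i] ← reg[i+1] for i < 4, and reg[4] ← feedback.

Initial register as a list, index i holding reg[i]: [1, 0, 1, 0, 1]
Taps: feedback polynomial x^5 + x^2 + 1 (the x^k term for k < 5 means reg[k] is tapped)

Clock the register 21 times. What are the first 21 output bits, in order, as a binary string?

tick  register→output (feedback)
  0  10101→1 (0)
  1  01010→0 (0)
  2  10100→1 (0)
  3  01000→0 (0)
  4  10000→1 (1)
  5  00001→0 (0)
  6  00010→0 (0)
  7  00100→0 (1)
  8  01001→0 (0)
  9  10010→1 (1)
 10  00101→0 (1)
 11  01011→0 (0)
 12  10110→1 (0)
 13  01100→0 (1)
 14  11001→1 (1)
 15  10011→1 (1)
 16  00111→0 (1)
 17  01111→0 (1)
 18  11111→1 (0)
 19  11110→1 (0)
 20  11100→1 (0)

101010000100101100111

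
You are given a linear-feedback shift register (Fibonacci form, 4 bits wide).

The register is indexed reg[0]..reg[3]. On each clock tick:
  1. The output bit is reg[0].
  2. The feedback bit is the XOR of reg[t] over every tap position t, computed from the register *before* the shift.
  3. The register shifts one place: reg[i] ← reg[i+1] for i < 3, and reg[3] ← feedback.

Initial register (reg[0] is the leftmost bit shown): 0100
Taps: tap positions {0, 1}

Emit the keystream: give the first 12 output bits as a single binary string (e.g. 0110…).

010011010111

step | reg (before) | out | fb
   0 | 0100 | 0 | 1
   1 | 1001 | 1 | 1
   2 | 0011 | 0 | 0
   3 | 0110 | 0 | 1
   4 | 1101 | 1 | 0
   5 | 1010 | 1 | 1
   6 | 0101 | 0 | 1
   7 | 1011 | 1 | 1
   8 | 0111 | 0 | 1
   9 | 1111 | 1 | 0
  10 | 1110 | 1 | 0
  11 | 1100 | 1 | 0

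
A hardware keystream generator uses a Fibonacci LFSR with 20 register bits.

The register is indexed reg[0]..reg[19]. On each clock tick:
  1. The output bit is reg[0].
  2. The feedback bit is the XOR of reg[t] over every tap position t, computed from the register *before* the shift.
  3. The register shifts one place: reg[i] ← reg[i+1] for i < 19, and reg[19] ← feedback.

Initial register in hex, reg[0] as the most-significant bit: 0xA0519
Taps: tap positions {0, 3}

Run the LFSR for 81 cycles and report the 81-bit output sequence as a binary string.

step | reg (before) | out | fb
   0 | 10100000010100011001 | 1 | 1
   1 | 01000000101000110011 | 0 | 0
   2 | 10000001010001100110 | 1 | 1
   3 | 00000010100011001101 | 0 | 0
   4 | 00000101000110011010 | 0 | 0
   5 | 00001010001100110100 | 0 | 0
   6 | 00010100011001101000 | 0 | 1
   7 | 00101000110011010001 | 0 | 0
   8 | 01010001100110100010 | 0 | 1
   9 | 10100011001101000101 | 1 | 1
  10 | 01000110011010001011 | 0 | 0
  11 | 10001100110100010110 | 1 | 1
  12 | 00011001101000101101 | 0 | 1
  13 | 00110011010001011011 | 0 | 1
  14 | 01100110100010110111 | 0 | 0
  15 | 11001101000101101110 | 1 | 1
  16 | 10011010001011011101 | 1 | 0
  17 | 00110100010110111010 | 0 | 1
  18 | 01101000101101110101 | 0 | 0
  19 | 11010001011011101010 | 1 | 0
  20 | 10100010110111010100 | 1 | 1
  21 | 01000101101110101001 | 0 | 0
  22 | 10001011011101010010 | 1 | 1
  23 | 00010110111010100101 | 0 | 1
  24 | 00101101110101001011 | 0 | 0
  25 | 01011011101010010110 | 0 | 1
  26 | 10110111010100101101 | 1 | 0
  27 | 01101110101001011010 | 0 | 0
  28 | 11011101010010110100 | 1 | 0
  29 | 10111010100101101000 | 1 | 0
  30 | 01110101001011010000 | 0 | 1
  31 | 11101010010110100001 | 1 | 1
  32 | 11010100101101000011 | 1 | 0
  33 | 10101001011010000110 | 1 | 1
  34 | 01010010110100001101 | 0 | 1
  35 | 10100101101000011011 | 1 | 1
  36 | 01001011010000110111 | 0 | 0
  37 | 10010110100001101110 | 1 | 0
  38 | 00101101000011011100 | 0 | 0
  39 | 01011010000110111000 | 0 | 1
  40 | 10110100001101110001 | 1 | 0
  41 | 01101000011011100010 | 0 | 0
  42 | 11010000110111000100 | 1 | 0
  43 | 10100001101110001000 | 1 | 1
  44 | 01000011011100010001 | 0 | 0
  45 | 10000110111000100010 | 1 | 1
  46 | 00001101110001000101 | 0 | 0
  47 | 00011011100010001010 | 0 | 1
  48 | 00110111000100010101 | 0 | 1
  49 | 01101110001000101011 | 0 | 0
  50 | 11011100010001010110 | 1 | 0
  51 | 10111000100010101100 | 1 | 0
  52 | 01110001000101011000 | 0 | 1
  53 | 11100010001010110001 | 1 | 1
  54 | 11000100010101100011 | 1 | 1
  55 | 10001000101011000111 | 1 | 1
  56 | 00010001010110001111 | 0 | 1
  57 | 00100010101100011111 | 0 | 0
  58 | 01000101011000111110 | 0 | 0
  59 | 10001010110001111100 | 1 | 1
  60 | 00010101100011111001 | 0 | 1
  61 | 00101011000111110011 | 0 | 0
  62 | 01010110001111100110 | 0 | 1
  63 | 10101100011111001101 | 1 | 1
  64 | 01011000111110011011 | 0 | 1
  65 | 10110001111100110111 | 1 | 0
  66 | 01100011111001101110 | 0 | 0
  67 | 11000111110011011100 | 1 | 1
  68 | 10001111100110111001 | 1 | 1
  69 | 00011111001101110011 | 0 | 1
  70 | 00111110011011100111 | 0 | 1
  71 | 01111100110111001111 | 0 | 1
  72 | 11111001101110011111 | 1 | 0
  73 | 11110011011100111110 | 1 | 0
  74 | 11100110111001111100 | 1 | 1
  75 | 11001101110011111001 | 1 | 1
  76 | 10011011100111110011 | 1 | 0
  77 | 00110111001111100110 | 0 | 1
  78 | 01101110011111001101 | 0 | 0
  79 | 11011100111110011010 | 1 | 0
  80 | 10111001111100110100 | 1 | 0

101000000101000110011010001011011101010010110100001101110001000101011000111110011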